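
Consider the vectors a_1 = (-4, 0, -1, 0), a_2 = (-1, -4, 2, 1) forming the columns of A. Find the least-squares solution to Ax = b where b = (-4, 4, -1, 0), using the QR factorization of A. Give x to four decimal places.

x = (1.0865, -0.7351)

a_1 = (-4, 0, -1, 0); ‖a_1‖ = 4.1231, so e_1 = (-0.9701, 0.0000, -0.2425, 0.0000).
e_1·a_2 = (-0.9701)·(-1) + 0.0000·(-4) + (-0.2425)·2 + 0.0000·1 = 0.4851.
u_2 = a_2 − 0.4851·e_1 = (-0.5294, -4.0000, 2.1176, 1.0000).
‖u_2‖ = 4.6653, so e_2 = (-0.1135, -0.8574, 0.4539, 0.2144).
Qᵀb = (4.1231, -3.4296).
Back-substitute: x_2 = -3.4296/4.6653 = -0.7351.
x_1 = (4.1231 − 0.4851·(-0.7351))/4.1231 = 1.0865.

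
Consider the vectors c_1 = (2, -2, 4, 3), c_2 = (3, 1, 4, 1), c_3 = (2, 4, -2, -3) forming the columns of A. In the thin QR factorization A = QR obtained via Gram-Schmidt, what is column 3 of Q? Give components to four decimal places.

q_3 = (0.7789, -0.1517, -0.5867, 0.1618)

c_1 = (2, -2, 4, 3); ‖c_1‖ = 5.7446, so q_1 = (0.3482, -0.3482, 0.6963, 0.5222).
q_1·c_2 = 0.3482·3 + (-0.3482)·1 + 0.6963·4 + 0.5222·1 = 4.0038.
u_2 = c_2 − 4.0038·q_1 = (1.6061, 2.3939, 1.2121, -1.0909).
‖u_2‖ = 3.3121, so q_2 = (0.4849, 0.7228, 0.3660, -0.3294).
q_1·c_3 = 0.3482·2 + (-0.3482)·4 + 0.6963·(-2) + 0.5222·(-3) = -3.6556; q_2·c_3 = 0.4849·2 + 0.7228·4 + 0.3660·(-2) + (-0.3294)·(-3) = 4.1172.
u_3 = c_3 + 3.6556·q_1 − 4.1172·q_2 = (1.2762, -0.2486, -0.9613, 0.2652).
‖u_3‖ = 1.6386, so q_3 = (0.7789, -0.1517, -0.5867, 0.1618).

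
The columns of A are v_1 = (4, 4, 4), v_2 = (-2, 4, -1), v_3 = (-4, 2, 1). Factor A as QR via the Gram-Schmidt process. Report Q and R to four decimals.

Q = [[0.5774, -0.5133, -0.6350], [0.5774, 0.8066, -0.1270], [0.5774, -0.2933, 0.7620]], R = [[6.9282, 0.5774, -0.5774], [0.0000, 4.5461, 3.3729], [0.0000, 0.0000, 3.0480]]

e_1 = v_1/‖v_1‖ = (4, 4, 4)/6.9282 = (0.5774, 0.5774, 0.5774).
r_{12} = e_1·v_2 = 0.5774.
u_2 = v_2 − 0.5774·e_1 = (-2.3333, 3.6667, -1.3333).
‖u_2‖ = 4.5461, so e_2 = (-0.5133, 0.8066, -0.2933).
r_{13} = e_1·v_3 = -0.5774; r_{23} = e_2·v_3 = 3.3729.
u_3 = v_3 + 0.5774·e_1 − 3.3729·e_2 = (-1.9355, -0.3871, 2.3226).
‖u_3‖ = 3.0480, so e_3 = (-0.6350, -0.1270, 0.7620).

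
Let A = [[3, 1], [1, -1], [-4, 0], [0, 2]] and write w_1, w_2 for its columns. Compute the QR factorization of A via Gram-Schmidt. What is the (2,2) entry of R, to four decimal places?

w_1 = (3, 1, -4, 0); ‖w_1‖ = 5.0990, so q_1 = (0.5883, 0.1961, -0.7845, 0.0000).
q_1·w_2 = 0.5883·1 + 0.1961·(-1) + (-0.7845)·0 + 0.0000·2 = 0.3922.
u_2 = w_2 − 0.3922·q_1 = (0.7692, -1.0769, 0.3077, 2.0000).
r_{22} = ‖u_2‖ = 2.4179.

r_{22} = 2.4179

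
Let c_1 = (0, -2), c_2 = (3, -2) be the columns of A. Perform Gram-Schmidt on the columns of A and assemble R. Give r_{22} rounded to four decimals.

e_1 = c_1/‖c_1‖ = (0, -2)/2.0000 = (0.0000, -1.0000).
r_{12} = e_1·c_2 = 2.0000.
u_2 = c_2 − 2.0000·e_1 = (3.0000, 0.0000).
r_{22} = ‖u_2‖ = 3.0000.

r_{22} = 3.0000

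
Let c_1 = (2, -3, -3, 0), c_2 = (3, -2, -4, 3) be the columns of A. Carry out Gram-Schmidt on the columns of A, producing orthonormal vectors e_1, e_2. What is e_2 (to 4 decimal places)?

c_1 = (2, -3, -3, 0); ‖c_1‖ = 4.6904, so e_1 = (0.4264, -0.6396, -0.6396, 0.0000).
e_1·c_2 = 0.4264·3 + (-0.6396)·(-2) + (-0.6396)·(-4) + 0.0000·3 = 5.1168.
u_2 = c_2 − 5.1168·e_1 = (0.8182, 1.2727, -0.7273, 3.0000).
‖u_2‖ = 3.4378, so e_2 = (0.2380, 0.3702, -0.2116, 0.8727).

e_2 = (0.2380, 0.3702, -0.2116, 0.8727)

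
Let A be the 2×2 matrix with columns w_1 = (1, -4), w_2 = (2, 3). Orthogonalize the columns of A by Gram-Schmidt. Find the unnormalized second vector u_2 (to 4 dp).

w_1 = (1, -4); ‖w_1‖ = 4.1231, so q_1 = (0.2425, -0.9701).
q_1·w_2 = 0.2425·2 + (-0.9701)·3 = -2.4254.
u_2 = w_2 + 2.4254·q_1 = (2.5882, 0.6471).

u_2 = (2.5882, 0.6471)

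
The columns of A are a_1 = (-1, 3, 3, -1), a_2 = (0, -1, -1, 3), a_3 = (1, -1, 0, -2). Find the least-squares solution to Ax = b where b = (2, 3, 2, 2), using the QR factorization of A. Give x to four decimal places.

x = (1.6364, 2.0909, 1.4545)

a_1 = (-1, 3, 3, -1); ‖a_1‖ = 4.4721, so q_1 = (-0.2236, 0.6708, 0.6708, -0.2236).
q_1·a_2 = (-0.2236)·0 + 0.6708·(-1) + 0.6708·(-1) + (-0.2236)·3 = -2.0125.
u_2 = a_2 + 2.0125·q_1 = (-0.4500, 0.3500, 0.3500, 2.5500).
‖u_2‖ = 2.6363, so q_2 = (-0.1707, 0.1328, 0.1328, 0.9673).
q_1·a_3 = (-0.2236)·1 + 0.6708·(-1) + 0.6708·0 + (-0.2236)·(-2) = -0.4472; q_2·a_3 = (-0.1707)·1 + 0.1328·(-1) + 0.1328·0 + 0.9673·(-2) = -2.2380.
u_3 = a_3 + 0.4472·q_1 + 2.2380·q_2 = (0.5180, -0.4029, 0.5971, 0.0647).
‖u_3‖ = 0.8896, so q_3 = (0.5823, -0.4529, 0.6712, 0.0728).
Qᵀb = (2.4597, 2.2570, 1.2939).
Back-substitute: x_3 = 1.2939/0.8896 = 1.4545.
x_2 = (2.2570 + 2.2380·1.4545)/2.6363 = 2.0909.
x_1 = (2.4597 + 2.0125·2.0909 + 0.4472·1.4545)/4.4721 = 1.6364.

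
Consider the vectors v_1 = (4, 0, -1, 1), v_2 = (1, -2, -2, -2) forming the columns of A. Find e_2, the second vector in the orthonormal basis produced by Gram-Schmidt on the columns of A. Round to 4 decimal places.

e_2 = (0.0319, -0.5747, -0.5108, -0.6386)

v_1 = (4, 0, -1, 1); ‖v_1‖ = 4.2426, so e_1 = (0.9428, 0.0000, -0.2357, 0.2357).
e_1·v_2 = 0.9428·1 + 0.0000·(-2) + (-0.2357)·(-2) + 0.2357·(-2) = 0.9428.
u_2 = v_2 − 0.9428·e_1 = (0.1111, -2.0000, -1.7778, -2.2222).
‖u_2‖ = 3.4801, so e_2 = (0.0319, -0.5747, -0.5108, -0.6386).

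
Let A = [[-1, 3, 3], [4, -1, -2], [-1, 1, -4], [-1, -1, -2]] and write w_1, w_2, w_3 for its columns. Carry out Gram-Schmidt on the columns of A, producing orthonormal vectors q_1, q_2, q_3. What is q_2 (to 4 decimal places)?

q_2 = (0.8574, 0.1543, 0.2058, -0.4458)

w_1 = (-1, 4, -1, -1); ‖w_1‖ = 4.3589, so q_1 = (-0.2294, 0.9177, -0.2294, -0.2294).
q_1·w_2 = (-0.2294)·3 + 0.9177·(-1) + (-0.2294)·1 + (-0.2294)·(-1) = -1.6059.
u_2 = w_2 + 1.6059·q_1 = (2.6316, 0.4737, 0.6316, -1.3684).
‖u_2‖ = 3.0694, so q_2 = (0.8574, 0.1543, 0.2058, -0.4458).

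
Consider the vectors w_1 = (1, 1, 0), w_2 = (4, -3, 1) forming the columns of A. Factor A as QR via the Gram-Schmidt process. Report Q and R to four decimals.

Q = [[0.7071, 0.6931], [0.7071, -0.6931], [0.0000, 0.1980]], R = [[1.4142, 0.7071], [0.0000, 5.0498]]

w_1 = (1, 1, 0); ‖w_1‖ = 1.4142, so e_1 = (0.7071, 0.7071, 0.0000).
e_1·w_2 = 0.7071·4 + 0.7071·(-3) + 0.0000·1 = 0.7071.
u_2 = w_2 − 0.7071·e_1 = (3.5000, -3.5000, 1.0000).
‖u_2‖ = 5.0498, so e_2 = (0.6931, -0.6931, 0.1980).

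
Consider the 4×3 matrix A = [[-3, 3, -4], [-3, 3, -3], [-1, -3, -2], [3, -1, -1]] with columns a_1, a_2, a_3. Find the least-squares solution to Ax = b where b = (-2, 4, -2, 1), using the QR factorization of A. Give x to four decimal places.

x = (0.3509, 0.6324, 0.0278)

a_1 = (-3, -3, -1, 3); ‖a_1‖ = 5.2915, so q_1 = (-0.5669, -0.5669, -0.1890, 0.5669).
q_1·a_2 = (-0.5669)·3 + (-0.5669)·3 + (-0.1890)·(-3) + 0.5669·(-1) = -3.4017.
u_2 = a_2 + 3.4017·q_1 = (1.0714, 1.0714, -3.6429, 0.9286).
‖u_2‖ = 4.0532, so q_2 = (0.2643, 0.2643, -0.8988, 0.2291).
q_1·a_3 = (-0.5669)·(-4) + (-0.5669)·(-3) + (-0.1890)·(-2) + 0.5669·(-1) = 3.7796; q_2·a_3 = 0.2643·(-4) + 0.2643·(-3) + (-0.8988)·(-2) + 0.2291·(-1) = -0.2820.
u_3 = a_3 − 3.7796·q_1 + 0.2820·q_2 = (-1.7826, -0.7826, -1.5391, -3.0783).
‖u_3‖ = 3.9541, so q_3 = (-0.4508, -0.1979, -0.3893, -0.7785).
Qᵀb = (-0.1890, 2.5553, 0.1100).
Back-substitute: x_3 = 0.1100/3.9541 = 0.0278.
x_2 = (2.5553 + 0.2820·0.0278)/4.0532 = 0.6324.
x_1 = (-0.1890 + 3.4017·0.6324 − 3.7796·0.0278)/5.2915 = 0.3509.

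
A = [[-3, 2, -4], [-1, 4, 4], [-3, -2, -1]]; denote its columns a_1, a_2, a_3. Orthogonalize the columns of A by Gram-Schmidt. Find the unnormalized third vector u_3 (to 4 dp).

u_3 = (-2.9909, 2.5636, 2.1364)

e_1 = a_1/‖a_1‖ = (-3, -1, -3)/4.3589 = (-0.6882, -0.2294, -0.6882).
r_{12} = e_1·a_2 = -0.9177.
u_2 = a_2 + 0.9177·e_1 = (1.3684, 3.7895, -2.6316).
‖u_2‖ = 4.8123, so e_2 = (0.2844, 0.7875, -0.5468).
r_{13} = e_1·a_3 = 2.5236; r_{23} = e_2·a_3 = 2.5593.
u_3 = a_3 − 2.5236·e_1 − 2.5593·e_2 = (-2.9909, 2.5636, 2.1364).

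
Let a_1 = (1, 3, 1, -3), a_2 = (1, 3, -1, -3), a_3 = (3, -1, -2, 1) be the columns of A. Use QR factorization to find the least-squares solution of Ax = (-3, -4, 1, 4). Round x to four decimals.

a_1 = (1, 3, 1, -3); ‖a_1‖ = 4.4721, so e_1 = (0.2236, 0.6708, 0.2236, -0.6708).
e_1·a_2 = 0.2236·1 + 0.6708·3 + 0.2236·(-1) + (-0.6708)·(-3) = 4.0249.
u_2 = a_2 − 4.0249·e_1 = (0.1000, 0.3000, -1.9000, -0.3000).
‖u_2‖ = 1.9494, so e_2 = (0.0513, 0.1539, -0.9747, -0.1539).
e_1·a_3 = 0.2236·3 + 0.6708·(-1) + 0.2236·(-2) + (-0.6708)·1 = -1.1180; e_2·a_3 = 0.0513·3 + 0.1539·(-1) + (-0.9747)·(-2) + (-0.1539)·1 = 1.7955.
u_3 = a_3 + 1.1180·e_1 − 1.7955·e_2 = (3.1579, -0.5263, 0.0000, 0.5263).
‖u_3‖ = 3.2444, so e_3 = (0.9733, -0.1622, 0.0000, 0.1622).
Qᵀb = (-5.8138, -2.3598, -1.6222).
Back-substitute: x_3 = -1.6222/3.2444 = -0.5000.
x_2 = (-2.3598 − 1.7955·(-0.5000))/1.9494 = -0.7500.
x_1 = (-5.8138 − 4.0249·(-0.7500) + 1.1180·(-0.5000))/4.4721 = -0.7500.

x = (-0.7500, -0.7500, -0.5000)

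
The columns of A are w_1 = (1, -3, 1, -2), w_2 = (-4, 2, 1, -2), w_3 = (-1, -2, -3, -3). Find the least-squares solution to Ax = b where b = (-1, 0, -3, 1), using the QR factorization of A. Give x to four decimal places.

x = (-0.8296, -0.2815, 0.6296)

w_1 = (1, -3, 1, -2); ‖w_1‖ = 3.8730, so e_1 = (0.2582, -0.7746, 0.2582, -0.5164).
e_1·w_2 = 0.2582·(-4) + (-0.7746)·2 + 0.2582·1 + (-0.5164)·(-2) = -1.2910.
u_2 = w_2 + 1.2910·e_1 = (-3.6667, 1.0000, 1.3333, -2.6667).
‖u_2‖ = 4.8305, so e_2 = (-0.7591, 0.2070, 0.2760, -0.5521).
e_1·w_3 = 0.2582·(-1) + (-0.7746)·(-2) + 0.2582·(-3) + (-0.5164)·(-3) = 2.0656; e_2·w_3 = (-0.7591)·(-1) + 0.2070·(-2) + 0.2760·(-3) + (-0.5521)·(-3) = 1.1731.
u_3 = w_3 − 2.0656·e_1 − 1.1731·e_2 = (-0.6429, -0.6429, -3.8571, -1.2857).
‖u_3‖ = 4.1662, so e_3 = (-0.1543, -0.1543, -0.9258, -0.3086).
Qᵀb = (-1.5492, -0.6211, 2.6232).
Back-substitute: x_3 = 2.6232/4.1662 = 0.6296.
x_2 = (-0.6211 − 1.1731·0.6296)/4.8305 = -0.2815.
x_1 = (-1.5492 + 1.2910·(-0.2815) − 2.0656·0.6296)/3.8730 = -0.8296.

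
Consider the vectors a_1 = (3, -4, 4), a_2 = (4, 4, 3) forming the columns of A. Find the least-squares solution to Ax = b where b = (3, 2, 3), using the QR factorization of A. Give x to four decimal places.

a_1 = (3, -4, 4); ‖a_1‖ = 6.4031, so q_1 = (0.4685, -0.6247, 0.6247).
q_1·a_2 = 0.4685·4 + (-0.6247)·4 + 0.6247·3 = 1.2494.
u_2 = a_2 − 1.2494·q_1 = (3.4146, 4.7805, 2.2195).
‖u_2‖ = 6.2800, so q_2 = (0.5437, 0.7612, 0.3534).
Qᵀb = (2.0303, 4.2139).
Back-substitute: x_2 = 4.2139/6.2800 = 0.6710.
x_1 = (2.0303 − 1.2494·0.6710)/6.4031 = 0.1861.

x = (0.1861, 0.6710)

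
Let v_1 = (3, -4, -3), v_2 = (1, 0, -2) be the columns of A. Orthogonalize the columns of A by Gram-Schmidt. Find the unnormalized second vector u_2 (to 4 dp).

v_1 = (3, -4, -3); ‖v_1‖ = 5.8310, so q_1 = (0.5145, -0.6860, -0.5145).
q_1·v_2 = 0.5145·1 + (-0.6860)·0 + (-0.5145)·(-2) = 1.5435.
u_2 = v_2 − 1.5435·q_1 = (0.2059, 1.0588, -1.2059).

u_2 = (0.2059, 1.0588, -1.2059)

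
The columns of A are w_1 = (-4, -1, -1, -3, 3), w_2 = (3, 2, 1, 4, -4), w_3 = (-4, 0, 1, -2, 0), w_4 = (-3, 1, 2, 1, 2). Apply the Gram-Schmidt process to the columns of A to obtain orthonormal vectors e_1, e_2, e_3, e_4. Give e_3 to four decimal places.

w_1 = (-4, -1, -1, -3, 3); ‖w_1‖ = 6.0000, so e_1 = (-0.6667, -0.1667, -0.1667, -0.5000, 0.5000).
e_1·w_2 = (-0.6667)·3 + (-0.1667)·2 + (-0.1667)·1 + (-0.5000)·4 + 0.5000·(-4) = -6.5000.
u_2 = w_2 + 6.5000·e_1 = (-1.3333, 0.9167, -0.0833, 0.7500, -0.7500).
‖u_2‖ = 1.9365, so e_2 = (-0.6885, 0.4734, -0.0430, 0.3873, -0.3873).
e_1·w_3 = (-0.6667)·(-4) + (-0.1667)·0 + (-0.1667)·1 + (-0.5000)·(-2) + 0.5000·0 = 3.5000; e_2·w_3 = (-0.6885)·(-4) + 0.4734·0 + (-0.0430)·1 + 0.3873·(-2) + (-0.3873)·0 = 1.9365.
u_3 = w_3 − 3.5000·e_1 − 1.9365·e_2 = (-0.3333, -0.3333, 1.6667, -1.0000, -1.0000).
‖u_3‖ = 2.2361, so e_3 = (-0.1491, -0.1491, 0.7454, -0.4472, -0.4472).

e_3 = (-0.1491, -0.1491, 0.7454, -0.4472, -0.4472)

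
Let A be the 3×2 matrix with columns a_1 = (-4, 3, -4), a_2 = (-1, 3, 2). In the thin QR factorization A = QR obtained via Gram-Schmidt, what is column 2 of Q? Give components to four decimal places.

e_2 = (-0.1400, 0.7199, 0.6799)

e_1 = a_1/‖a_1‖ = (-4, 3, -4)/6.4031 = (-0.6247, 0.4685, -0.6247).
r_{12} = e_1·a_2 = 0.7809.
u_2 = a_2 − 0.7809·e_1 = (-0.5122, 2.6341, 2.4878).
‖u_2‖ = 3.6593, so e_2 = (-0.1400, 0.7199, 0.6799).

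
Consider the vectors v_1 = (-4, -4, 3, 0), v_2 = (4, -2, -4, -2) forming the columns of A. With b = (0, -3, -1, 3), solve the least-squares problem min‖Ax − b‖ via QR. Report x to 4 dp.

x = (0.3548, 0.2774)

v_1 = (-4, -4, 3, 0); ‖v_1‖ = 6.4031, so q_1 = (-0.6247, -0.6247, 0.4685, 0.0000).
q_1·v_2 = (-0.6247)·4 + (-0.6247)·(-2) + 0.4685·(-4) + 0.0000·(-2) = -3.1235.
u_2 = v_2 + 3.1235·q_1 = (2.0488, -3.9512, -2.5366, -2.0000).
‖u_2‖ = 5.4994, so q_2 = (0.3725, -0.7185, -0.4612, -0.3637).
Qᵀb = (1.4056, 1.5257).
Back-substitute: x_2 = 1.5257/5.4994 = 0.2774.
x_1 = (1.4056 + 3.1235·0.2774)/6.4031 = 0.3548.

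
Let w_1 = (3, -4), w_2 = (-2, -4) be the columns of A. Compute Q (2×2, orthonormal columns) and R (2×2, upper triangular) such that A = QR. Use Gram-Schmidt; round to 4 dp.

w_1 = (3, -4); ‖w_1‖ = 5.0000, so q_1 = (0.6000, -0.8000).
q_1·w_2 = 0.6000·(-2) + (-0.8000)·(-4) = 2.0000.
u_2 = w_2 − 2.0000·q_1 = (-3.2000, -2.4000).
‖u_2‖ = 4.0000, so q_2 = (-0.8000, -0.6000).

Q = [[0.6000, -0.8000], [-0.8000, -0.6000]], R = [[5.0000, 2.0000], [0.0000, 4.0000]]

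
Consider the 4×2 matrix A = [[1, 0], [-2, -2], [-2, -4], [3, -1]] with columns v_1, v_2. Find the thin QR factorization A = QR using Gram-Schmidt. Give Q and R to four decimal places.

Q = [[0.2357, -0.1231], [-0.4714, -0.2462], [-0.4714, -0.7385], [0.7071, -0.6155]], R = [[4.2426, 2.1213], [0.0000, 4.0620]]

v_1 = (1, -2, -2, 3); ‖v_1‖ = 4.2426, so q_1 = (0.2357, -0.4714, -0.4714, 0.7071).
q_1·v_2 = 0.2357·0 + (-0.4714)·(-2) + (-0.4714)·(-4) + 0.7071·(-1) = 2.1213.
u_2 = v_2 − 2.1213·q_1 = (-0.5000, -1.0000, -3.0000, -2.5000).
‖u_2‖ = 4.0620, so q_2 = (-0.1231, -0.2462, -0.7385, -0.6155).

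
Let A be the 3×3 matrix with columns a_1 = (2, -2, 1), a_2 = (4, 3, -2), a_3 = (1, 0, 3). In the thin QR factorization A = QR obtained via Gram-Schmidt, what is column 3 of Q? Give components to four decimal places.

q_3 = (0.0619, 0.4952, 0.8666)

a_1 = (2, -2, 1); ‖a_1‖ = 3.0000, so q_1 = (0.6667, -0.6667, 0.3333).
q_1·a_2 = 0.6667·4 + (-0.6667)·3 + 0.3333·(-2) = 0.0000.
u_2 = a_2 + 0.0000·q_1 = (4.0000, 3.0000, -2.0000).
‖u_2‖ = 5.3852, so q_2 = (0.7428, 0.5571, -0.3714).
q_1·a_3 = 0.6667·1 + (-0.6667)·0 + 0.3333·3 = 1.6667; q_2·a_3 = 0.7428·1 + 0.5571·0 + (-0.3714)·3 = -0.3714.
u_3 = a_3 − 1.6667·q_1 + 0.3714·q_2 = (0.1648, 1.3180, 2.3065).
‖u_3‖ = 2.6616, so q_3 = (0.0619, 0.4952, 0.8666).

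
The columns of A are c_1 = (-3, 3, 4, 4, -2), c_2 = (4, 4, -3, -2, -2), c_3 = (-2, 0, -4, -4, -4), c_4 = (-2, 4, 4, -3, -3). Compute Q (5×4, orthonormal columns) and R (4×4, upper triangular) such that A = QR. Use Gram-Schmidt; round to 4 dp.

Q = [[-0.4082, 0.4676, -0.6285, -0.0055], [0.4082, 0.7349, -0.0967, 0.1693], [0.5443, -0.2728, -0.3220, 0.6495], [0.5443, -0.1225, -0.3737, -0.7359], [-0.2722, -0.3897, -0.5936, 0.0892]], R = [[7.3485, -2.1773, -2.4495, 3.8103], [0.0000, 6.6528, 2.2046, 2.4496], [0.0000, 0.0000, 6.4140, 2.4841], [0.0000, 0.0000, 0.0000, 5.2259]]

c_1 = (-3, 3, 4, 4, -2); ‖c_1‖ = 7.3485, so q_1 = (-0.4082, 0.4082, 0.5443, 0.5443, -0.2722).
q_1·c_2 = (-0.4082)·4 + 0.4082·4 + 0.5443·(-3) + 0.5443·(-2) + (-0.2722)·(-2) = -2.1773.
u_2 = c_2 + 2.1773·q_1 = (3.1111, 4.8889, -1.8148, -0.8148, -2.5926).
‖u_2‖ = 6.6528, so q_2 = (0.4676, 0.7349, -0.2728, -0.1225, -0.3897).
q_1·c_3 = (-0.4082)·(-2) + 0.4082·0 + 0.5443·(-4) + 0.5443·(-4) + (-0.2722)·(-4) = -2.4495; q_2·c_3 = 0.4676·(-2) + 0.7349·0 + (-0.2728)·(-4) + (-0.1225)·(-4) + (-0.3897)·(-4) = 2.2046.
u_3 = c_3 + 2.4495·q_1 − 2.2046·q_2 = (-4.0310, -0.6201, -2.0653, -2.3967, -3.8075).
‖u_3‖ = 6.4140, so q_3 = (-0.6285, -0.0967, -0.3220, -0.3737, -0.5936).
q_1·c_4 = (-0.4082)·(-2) + 0.4082·4 + 0.5443·4 + 0.5443·(-3) + (-0.2722)·(-3) = 3.8103; q_2·c_4 = 0.4676·(-2) + 0.7349·4 + (-0.2728)·4 + (-0.1225)·(-3) + (-0.3897)·(-3) = 2.4496; q_3·c_4 = (-0.6285)·(-2) + (-0.0967)·4 + (-0.3220)·4 + (-0.3737)·(-3) + (-0.5936)·(-3) = 2.4841.
u_4 = c_4 − 3.8103·q_1 − 2.4496·q_2 − 2.4841·q_3 = (-0.0288, 0.8845, 3.3940, -3.8459, 0.4663).
‖u_4‖ = 5.2259, so q_4 = (-0.0055, 0.1693, 0.6495, -0.7359, 0.0892).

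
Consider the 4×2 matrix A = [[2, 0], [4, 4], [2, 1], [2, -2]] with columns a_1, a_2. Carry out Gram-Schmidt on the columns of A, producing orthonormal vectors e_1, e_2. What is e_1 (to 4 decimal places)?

a_1 = (2, 4, 2, 2); ‖a_1‖ = 5.2915, so e_1 = (0.3780, 0.7559, 0.3780, 0.3780).

e_1 = (0.3780, 0.7559, 0.3780, 0.3780)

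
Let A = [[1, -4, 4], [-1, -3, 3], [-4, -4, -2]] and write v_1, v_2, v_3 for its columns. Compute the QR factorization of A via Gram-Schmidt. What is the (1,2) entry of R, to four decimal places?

q_1 = v_1/‖v_1‖ = (1, -1, -4)/4.2426 = (0.2357, -0.2357, -0.9428).
r_{12} = q_1·v_2 = 3.5355.

r_{12} = 3.5355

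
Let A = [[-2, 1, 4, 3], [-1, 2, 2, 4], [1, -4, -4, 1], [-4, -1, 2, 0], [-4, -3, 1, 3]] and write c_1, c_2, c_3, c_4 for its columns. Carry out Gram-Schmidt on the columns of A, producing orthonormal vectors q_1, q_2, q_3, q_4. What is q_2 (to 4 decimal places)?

q_2 = (0.2625, 0.4083, -0.7777, -0.0292, -0.3985)

c_1 = (-2, -1, 1, -4, -4); ‖c_1‖ = 6.1644, so q_1 = (-0.3244, -0.1622, 0.1622, -0.6489, -0.6489).
q_1·c_2 = (-0.3244)·1 + (-0.1622)·2 + 0.1622·(-4) + (-0.6489)·(-1) + (-0.6489)·(-3) = 1.2978.
u_2 = c_2 − 1.2978·q_1 = (1.4211, 2.2105, -4.2105, -0.1579, -2.1579).
‖u_2‖ = 5.4144, so q_2 = (0.2625, 0.4083, -0.7777, -0.0292, -0.3985).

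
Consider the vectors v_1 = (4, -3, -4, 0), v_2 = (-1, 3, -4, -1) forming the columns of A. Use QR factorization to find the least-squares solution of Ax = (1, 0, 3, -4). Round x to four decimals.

v_1 = (4, -3, -4, 0); ‖v_1‖ = 6.4031, so e_1 = (0.6247, -0.4685, -0.6247, 0.0000).
e_1·v_2 = 0.6247·(-1) + (-0.4685)·3 + (-0.6247)·(-4) + 0.0000·(-1) = 0.4685.
u_2 = v_2 − 0.4685·e_1 = (-1.2927, 3.2195, -3.7073, -1.0000).
‖u_2‖ = 5.1750, so e_2 = (-0.2498, 0.6221, -0.7164, -0.1932).
Qᵀb = (-1.2494, -1.6260).
Back-substitute: x_2 = -1.6260/5.1750 = -0.3142.
x_1 = (-1.2494 − 0.4685·(-0.3142))/6.4031 = -0.1721.

x = (-0.1721, -0.3142)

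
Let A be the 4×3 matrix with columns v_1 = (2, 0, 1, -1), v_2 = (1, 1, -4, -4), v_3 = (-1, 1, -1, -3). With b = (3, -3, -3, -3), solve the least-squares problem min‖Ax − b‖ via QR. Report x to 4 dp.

v_1 = (2, 0, 1, -1); ‖v_1‖ = 2.4495, so e_1 = (0.8165, 0.0000, 0.4082, -0.4082).
e_1·v_2 = 0.8165·1 + 0.0000·1 + 0.4082·(-4) + (-0.4082)·(-4) = 0.8165.
u_2 = v_2 − 0.8165·e_1 = (0.3333, 1.0000, -4.3333, -3.6667).
‖u_2‖ = 5.7735, so e_2 = (0.0577, 0.1732, -0.7506, -0.6351).
e_1·v_3 = 0.8165·(-1) + 0.0000·1 + 0.4082·(-1) + (-0.4082)·(-3) = 0.0000; e_2·v_3 = 0.0577·(-1) + 0.1732·1 + (-0.7506)·(-1) + (-0.6351)·(-3) = 2.7713.
u_3 = v_3 − 0.0000·e_1 − 2.7713·e_2 = (-1.1600, 0.5200, 1.0800, -1.2400).
‖u_3‖ = 2.0785, so e_3 = (-0.5581, 0.2502, 0.5196, -0.5966).
Qᵀb = (2.4495, 3.8105, -2.1939).
Back-substitute: x_3 = -2.1939/2.0785 = -1.0556.
x_2 = (3.8105 − 2.7713·(-1.0556))/5.7735 = 1.1667.
x_1 = (2.4495 − 0.8165·1.1667 − 0.0000·(-1.0556))/2.4495 = 0.6111.

x = (0.6111, 1.1667, -1.0556)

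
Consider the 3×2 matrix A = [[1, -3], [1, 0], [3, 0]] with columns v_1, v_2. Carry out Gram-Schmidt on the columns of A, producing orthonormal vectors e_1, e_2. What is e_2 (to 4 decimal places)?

v_1 = (1, 1, 3); ‖v_1‖ = 3.3166, so e_1 = (0.3015, 0.3015, 0.9045).
e_1·v_2 = 0.3015·(-3) + 0.3015·0 + 0.9045·0 = -0.9045.
u_2 = v_2 + 0.9045·e_1 = (-2.7273, 0.2727, 0.8182).
‖u_2‖ = 2.8604, so e_2 = (-0.9535, 0.0953, 0.2860).

e_2 = (-0.9535, 0.0953, 0.2860)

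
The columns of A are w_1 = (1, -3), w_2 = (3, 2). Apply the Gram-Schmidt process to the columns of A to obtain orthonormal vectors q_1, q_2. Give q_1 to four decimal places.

q_1 = (0.3162, -0.9487)

q_1 = w_1/‖w_1‖ = (1, -3)/3.1623 = (0.3162, -0.9487).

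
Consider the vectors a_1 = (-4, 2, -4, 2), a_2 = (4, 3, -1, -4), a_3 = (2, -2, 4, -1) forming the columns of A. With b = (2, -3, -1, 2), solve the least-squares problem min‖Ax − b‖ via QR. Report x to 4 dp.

e_1 = a_1/‖a_1‖ = (-4, 2, -4, 2)/6.3246 = (-0.6325, 0.3162, -0.6325, 0.3162).
r_{12} = e_1·a_2 = -2.2136.
u_2 = a_2 + 2.2136·e_1 = (2.6000, 3.7000, -2.4000, -3.3000).
‖u_2‖ = 6.0910, so e_2 = (0.4269, 0.6075, -0.3940, -0.5418).
r_{13} = e_1·a_3 = -4.7434; r_{23} = e_2·a_3 = -1.3955.
u_3 = a_3 + 4.7434·e_1 + 1.3955·e_2 = (-0.4043, 0.3477, 0.4501, -0.2561).
‖u_3‖ = 0.7433, so e_3 = (-0.5439, 0.4678, 0.6056, -0.3445).
Qᵀb = (-0.9487, -1.6582, -3.7856).
Back-substitute: x_3 = -3.7856/0.7433 = -5.0927.
x_2 = (-1.6582 + 1.3955·(-5.0927))/6.0910 = -1.4390.
x_1 = (-0.9487 + 2.2136·(-1.4390) + 4.7434·(-5.0927))/6.3246 = -4.4732.

x = (-4.4732, -1.4390, -5.0927)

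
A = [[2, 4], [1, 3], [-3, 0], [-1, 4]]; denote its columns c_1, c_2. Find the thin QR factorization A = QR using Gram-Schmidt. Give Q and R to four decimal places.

Q = [[0.5164, 0.4992], [0.2582, 0.4124], [-0.7746, 0.2279], [-0.2582, 0.7271]], R = [[3.8730, 1.8074], [0.0000, 6.1427]]

q_1 = c_1/‖c_1‖ = (2, 1, -3, -1)/3.8730 = (0.5164, 0.2582, -0.7746, -0.2582).
r_{12} = q_1·c_2 = 1.8074.
u_2 = c_2 − 1.8074·q_1 = (3.0667, 2.5333, 1.4000, 4.4667).
‖u_2‖ = 6.1427, so q_2 = (0.4992, 0.4124, 0.2279, 0.7271).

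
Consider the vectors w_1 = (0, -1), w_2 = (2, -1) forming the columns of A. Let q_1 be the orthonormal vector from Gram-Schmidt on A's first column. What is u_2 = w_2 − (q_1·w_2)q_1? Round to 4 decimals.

w_1 = (0, -1); ‖w_1‖ = 1.0000, so q_1 = (0.0000, -1.0000).
q_1·w_2 = 0.0000·2 + (-1.0000)·(-1) = 1.0000.
u_2 = w_2 − 1.0000·q_1 = (2.0000, 0.0000).

u_2 = (2.0000, 0.0000)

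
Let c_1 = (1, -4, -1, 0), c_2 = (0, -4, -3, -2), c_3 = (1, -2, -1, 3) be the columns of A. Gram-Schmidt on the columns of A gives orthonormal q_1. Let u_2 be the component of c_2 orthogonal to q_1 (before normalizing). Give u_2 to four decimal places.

c_1 = (1, -4, -1, 0); ‖c_1‖ = 4.2426, so q_1 = (0.2357, -0.9428, -0.2357, 0.0000).
q_1·c_2 = 0.2357·0 + (-0.9428)·(-4) + (-0.2357)·(-3) + 0.0000·(-2) = 4.4783.
u_2 = c_2 − 4.4783·q_1 = (-1.0556, 0.2222, -1.9444, -2.0000).

u_2 = (-1.0556, 0.2222, -1.9444, -2.0000)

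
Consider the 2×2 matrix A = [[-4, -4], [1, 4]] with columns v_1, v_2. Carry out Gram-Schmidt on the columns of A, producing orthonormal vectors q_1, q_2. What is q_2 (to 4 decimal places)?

q_2 = (0.2425, 0.9701)

v_1 = (-4, 1); ‖v_1‖ = 4.1231, so q_1 = (-0.9701, 0.2425).
q_1·v_2 = (-0.9701)·(-4) + 0.2425·4 = 4.8507.
u_2 = v_2 − 4.8507·q_1 = (0.7059, 2.8235).
‖u_2‖ = 2.9104, so q_2 = (0.2425, 0.9701).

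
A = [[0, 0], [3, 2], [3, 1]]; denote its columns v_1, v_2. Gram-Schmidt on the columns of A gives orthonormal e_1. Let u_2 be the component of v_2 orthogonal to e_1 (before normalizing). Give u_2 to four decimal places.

u_2 = (0.0000, 0.5000, -0.5000)

v_1 = (0, 3, 3); ‖v_1‖ = 4.2426, so e_1 = (0.0000, 0.7071, 0.7071).
e_1·v_2 = 0.0000·0 + 0.7071·2 + 0.7071·1 = 2.1213.
u_2 = v_2 − 2.1213·e_1 = (0.0000, 0.5000, -0.5000).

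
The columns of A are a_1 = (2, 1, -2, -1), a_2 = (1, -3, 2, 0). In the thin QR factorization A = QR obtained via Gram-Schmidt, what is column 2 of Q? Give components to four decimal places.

e_1 = a_1/‖a_1‖ = (2, 1, -2, -1)/3.1623 = (0.6325, 0.3162, -0.6325, -0.3162).
r_{12} = e_1·a_2 = -1.5811.
u_2 = a_2 + 1.5811·e_1 = (2.0000, -2.5000, 1.0000, -0.5000).
‖u_2‖ = 3.3912, so e_2 = (0.5898, -0.7372, 0.2949, -0.1474).

e_2 = (0.5898, -0.7372, 0.2949, -0.1474)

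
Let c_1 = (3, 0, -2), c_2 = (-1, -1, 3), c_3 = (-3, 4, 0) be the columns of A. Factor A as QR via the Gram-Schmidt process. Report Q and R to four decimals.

c_1 = (3, 0, -2); ‖c_1‖ = 3.6056, so q_1 = (0.8321, 0.0000, -0.5547).
q_1·c_2 = 0.8321·(-1) + 0.0000·(-1) + (-0.5547)·3 = -2.4962.
u_2 = c_2 + 2.4962·q_1 = (1.0769, -1.0000, 1.6154).
‖u_2‖ = 2.1839, so q_2 = (0.4931, -0.4579, 0.7397).
q_1·c_3 = 0.8321·(-3) + 0.0000·4 + (-0.5547)·0 = -2.4962; q_2·c_3 = 0.4931·(-3) + (-0.4579)·4 + 0.7397·0 = -3.3110.
u_3 = c_3 + 2.4962·q_1 + 3.3110·q_2 = (0.7097, 2.4839, 1.0645).
‖u_3‖ = 2.7940, so q_3 = (0.2540, 0.8890, 0.3810).

Q = [[0.8321, 0.4931, 0.2540], [0.0000, -0.4579, 0.8890], [-0.5547, 0.7397, 0.3810]], R = [[3.6056, -2.4962, -2.4962], [0.0000, 2.1839, -3.3110], [0.0000, 0.0000, 2.7940]]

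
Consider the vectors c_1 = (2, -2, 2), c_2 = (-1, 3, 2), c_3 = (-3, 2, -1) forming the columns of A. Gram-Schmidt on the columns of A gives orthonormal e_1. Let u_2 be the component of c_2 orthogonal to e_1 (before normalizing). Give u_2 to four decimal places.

c_1 = (2, -2, 2); ‖c_1‖ = 3.4641, so e_1 = (0.5774, -0.5774, 0.5774).
e_1·c_2 = 0.5774·(-1) + (-0.5774)·3 + 0.5774·2 = -1.1547.
u_2 = c_2 + 1.1547·e_1 = (-0.3333, 2.3333, 2.6667).

u_2 = (-0.3333, 2.3333, 2.6667)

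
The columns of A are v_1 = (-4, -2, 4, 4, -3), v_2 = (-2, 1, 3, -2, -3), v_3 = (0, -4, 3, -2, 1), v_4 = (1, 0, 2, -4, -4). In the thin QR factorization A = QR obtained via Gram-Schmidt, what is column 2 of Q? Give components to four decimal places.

e_2 = (-0.1642, 0.3535, 0.3820, -0.7069, -0.4499)

v_1 = (-4, -2, 4, 4, -3); ‖v_1‖ = 7.8102, so e_1 = (-0.5121, -0.2561, 0.5121, 0.5121, -0.3841).
e_1·v_2 = (-0.5121)·(-2) + (-0.2561)·1 + 0.5121·3 + 0.5121·(-2) + (-0.3841)·(-3) = 2.4327.
u_2 = v_2 − 2.4327·e_1 = (-0.7541, 1.6230, 1.7541, -3.2459, -2.0656).
‖u_2‖ = 4.5915, so e_2 = (-0.1642, 0.3535, 0.3820, -0.7069, -0.4499).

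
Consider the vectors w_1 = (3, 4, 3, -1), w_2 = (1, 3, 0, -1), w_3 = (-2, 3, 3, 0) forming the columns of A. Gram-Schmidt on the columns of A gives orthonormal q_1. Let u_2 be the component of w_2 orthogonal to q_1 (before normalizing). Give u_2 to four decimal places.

u_2 = (-0.3714, 1.1714, -1.3714, -0.5429)

q_1 = w_1/‖w_1‖ = (3, 4, 3, -1)/5.9161 = (0.5071, 0.6761, 0.5071, -0.1690).
r_{12} = q_1·w_2 = 2.7045.
u_2 = w_2 − 2.7045·q_1 = (-0.3714, 1.1714, -1.3714, -0.5429).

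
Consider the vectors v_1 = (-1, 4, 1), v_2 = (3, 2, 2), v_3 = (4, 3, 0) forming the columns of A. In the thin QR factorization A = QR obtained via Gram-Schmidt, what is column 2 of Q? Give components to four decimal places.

e_2 = (0.8969, 0.1176, 0.4264)

v_1 = (-1, 4, 1); ‖v_1‖ = 4.2426, so e_1 = (-0.2357, 0.9428, 0.2357).
e_1·v_2 = (-0.2357)·3 + 0.9428·2 + 0.2357·2 = 1.6499.
u_2 = v_2 − 1.6499·e_1 = (3.3889, 0.4444, 1.6111).
‖u_2‖ = 3.7786, so e_2 = (0.8969, 0.1176, 0.4264).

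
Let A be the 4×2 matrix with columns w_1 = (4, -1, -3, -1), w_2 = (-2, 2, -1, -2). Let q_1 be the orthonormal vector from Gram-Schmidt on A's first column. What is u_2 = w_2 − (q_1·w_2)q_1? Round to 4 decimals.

w_1 = (4, -1, -3, -1); ‖w_1‖ = 5.1962, so q_1 = (0.7698, -0.1925, -0.5774, -0.1925).
q_1·w_2 = 0.7698·(-2) + (-0.1925)·2 + (-0.5774)·(-1) + (-0.1925)·(-2) = -0.9623.
u_2 = w_2 + 0.9623·q_1 = (-1.2593, 1.8148, -1.5556, -2.1852).

u_2 = (-1.2593, 1.8148, -1.5556, -2.1852)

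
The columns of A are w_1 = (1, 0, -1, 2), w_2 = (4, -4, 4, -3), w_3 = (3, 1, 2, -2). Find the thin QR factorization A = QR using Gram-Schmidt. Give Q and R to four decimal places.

Q = [[0.4082, 0.7001, 0.5334], [0.0000, -0.5601, 0.8113], [-0.4082, 0.4201, 0.1246], [0.8165, -0.1400, -0.2044]], R = [[2.4495, -2.4495, -1.2247], [0.0000, 7.1414, 2.6605], [0.0000, 0.0000, 3.0695]]

w_1 = (1, 0, -1, 2); ‖w_1‖ = 2.4495, so e_1 = (0.4082, 0.0000, -0.4082, 0.8165).
e_1·w_2 = 0.4082·4 + 0.0000·(-4) + (-0.4082)·4 + 0.8165·(-3) = -2.4495.
u_2 = w_2 + 2.4495·e_1 = (5.0000, -4.0000, 3.0000, -1.0000).
‖u_2‖ = 7.1414, so e_2 = (0.7001, -0.5601, 0.4201, -0.1400).
e_1·w_3 = 0.4082·3 + 0.0000·1 + (-0.4082)·2 + 0.8165·(-2) = -1.2247; e_2·w_3 = 0.7001·3 + (-0.5601)·1 + 0.4201·2 + (-0.1400)·(-2) = 2.6605.
u_3 = w_3 + 1.2247·e_1 − 2.6605·e_2 = (1.6373, 2.4902, 0.3824, -0.6275).
‖u_3‖ = 3.0695, so e_3 = (0.5334, 0.8113, 0.1246, -0.2044).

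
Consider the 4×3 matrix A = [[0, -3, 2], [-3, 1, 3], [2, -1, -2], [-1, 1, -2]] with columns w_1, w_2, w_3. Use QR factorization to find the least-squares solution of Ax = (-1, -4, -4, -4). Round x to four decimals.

w_1 = (0, -3, 2, -1); ‖w_1‖ = 3.7417, so q_1 = (0.0000, -0.8018, 0.5345, -0.2673).
q_1·w_2 = 0.0000·(-3) + (-0.8018)·1 + 0.5345·(-1) + (-0.2673)·1 = -1.6036.
u_2 = w_2 + 1.6036·q_1 = (-3.0000, -0.2857, -0.1429, 0.5714).
‖u_2‖ = 3.0706, so q_2 = (-0.9770, -0.0930, -0.0465, 0.1861).
q_1·w_3 = 0.0000·2 + (-0.8018)·3 + 0.5345·(-2) + (-0.2673)·(-2) = -2.9399; q_2·w_3 = (-0.9770)·2 + (-0.0930)·3 + (-0.0465)·(-2) + 0.1861·(-2) = -2.5123.
u_3 = w_3 + 2.9399·q_1 + 2.5123·q_2 = (-0.4545, 0.4091, -0.5455, -2.3182).
‖u_3‖ = 2.4588, so q_3 = (-0.1849, 0.1664, -0.2218, -0.9428).
Qᵀb = (2.1381, 0.7909, 4.1780).
Back-substitute: x_3 = 4.1780/2.4588 = 1.6992.
x_2 = (0.7909 + 2.5123·1.6992)/3.0706 = 1.6479.
x_1 = (2.1381 + 1.6036·1.6479 + 2.9399·1.6992)/3.7417 = 2.6128.

x = (2.6128, 1.6479, 1.6992)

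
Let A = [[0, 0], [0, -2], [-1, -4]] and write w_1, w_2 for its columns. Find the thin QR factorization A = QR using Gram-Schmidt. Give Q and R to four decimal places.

Q = [[0.0000, 0.0000], [0.0000, -1.0000], [-1.0000, 0.0000]], R = [[1.0000, 4.0000], [0.0000, 2.0000]]

w_1 = (0, 0, -1); ‖w_1‖ = 1.0000, so q_1 = (0.0000, 0.0000, -1.0000).
q_1·w_2 = 0.0000·0 + 0.0000·(-2) + (-1.0000)·(-4) = 4.0000.
u_2 = w_2 − 4.0000·q_1 = (0.0000, -2.0000, 0.0000).
‖u_2‖ = 2.0000, so q_2 = (0.0000, -1.0000, 0.0000).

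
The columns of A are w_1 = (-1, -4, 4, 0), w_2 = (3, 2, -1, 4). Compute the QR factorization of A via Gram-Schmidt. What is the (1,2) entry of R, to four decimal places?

r_{12} = -2.6112

w_1 = (-1, -4, 4, 0); ‖w_1‖ = 5.7446, so e_1 = (-0.1741, -0.6963, 0.6963, 0.0000).
r_{12} = e_1·w_2 = -2.6112.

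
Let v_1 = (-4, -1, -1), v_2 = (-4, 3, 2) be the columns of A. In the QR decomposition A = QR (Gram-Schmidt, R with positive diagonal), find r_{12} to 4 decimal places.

e_1 = v_1/‖v_1‖ = (-4, -1, -1)/4.2426 = (-0.9428, -0.2357, -0.2357).
r_{12} = e_1·v_2 = 2.5927.

r_{12} = 2.5927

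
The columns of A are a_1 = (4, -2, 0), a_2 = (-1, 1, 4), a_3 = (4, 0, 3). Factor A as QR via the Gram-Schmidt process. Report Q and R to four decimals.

a_1 = (4, -2, 0); ‖a_1‖ = 4.4721, so q_1 = (0.8944, -0.4472, 0.0000).
q_1·a_2 = 0.8944·(-1) + (-0.4472)·1 + 0.0000·4 = -1.3416.
u_2 = a_2 + 1.3416·q_1 = (0.2000, 0.4000, 4.0000).
‖u_2‖ = 4.0249, so q_2 = (0.0497, 0.0994, 0.9938).
q_1·a_3 = 0.8944·4 + (-0.4472)·0 + 0.0000·3 = 3.5777; q_2·a_3 = 0.0497·4 + 0.0994·0 + 0.9938·3 = 3.1802.
u_3 = a_3 − 3.5777·q_1 − 3.1802·q_2 = (0.6420, 1.2840, -0.1605).
‖u_3‖ = 1.4444, so q_3 = (0.4444, 0.8889, -0.1111).

Q = [[0.8944, 0.0497, 0.4444], [-0.4472, 0.0994, 0.8889], [0.0000, 0.9938, -0.1111]], R = [[4.4721, -1.3416, 3.5777], [0.0000, 4.0249, 3.1802], [0.0000, 0.0000, 1.4444]]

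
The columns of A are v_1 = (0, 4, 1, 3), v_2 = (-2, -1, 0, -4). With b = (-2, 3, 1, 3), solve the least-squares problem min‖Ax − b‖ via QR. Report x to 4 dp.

v_1 = (0, 4, 1, 3); ‖v_1‖ = 5.0990, so q_1 = (0.0000, 0.7845, 0.1961, 0.5883).
q_1·v_2 = 0.0000·(-2) + 0.7845·(-1) + 0.1961·0 + 0.5883·(-4) = -3.1379.
u_2 = v_2 + 3.1379·q_1 = (-2.0000, 1.4615, 0.6154, -2.1538).
‖u_2‖ = 3.3397, so q_2 = (-0.5988, 0.4376, 0.1843, -0.6449).
Qᵀb = (4.3146, 0.7601).
Back-substitute: x_2 = 0.7601/3.3397 = 0.2276.
x_1 = (4.3146 + 3.1379·0.2276)/5.0990 = 0.9862.

x = (0.9862, 0.2276)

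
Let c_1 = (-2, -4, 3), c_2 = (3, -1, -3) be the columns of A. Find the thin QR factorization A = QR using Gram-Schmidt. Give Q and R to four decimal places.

Q = [[-0.3714, 0.5821], [-0.7428, -0.6537], [0.5571, -0.4836]], R = [[5.3852, -2.0426], [0.0000, 3.8507]]

c_1 = (-2, -4, 3); ‖c_1‖ = 5.3852, so e_1 = (-0.3714, -0.7428, 0.5571).
e_1·c_2 = (-0.3714)·3 + (-0.7428)·(-1) + 0.5571·(-3) = -2.0426.
u_2 = c_2 + 2.0426·e_1 = (2.2414, -2.5172, -1.8621).
‖u_2‖ = 3.8507, so e_2 = (0.5821, -0.6537, -0.4836).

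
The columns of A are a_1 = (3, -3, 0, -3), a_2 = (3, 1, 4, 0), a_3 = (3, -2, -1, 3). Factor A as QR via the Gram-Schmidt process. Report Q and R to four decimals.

Q = [[0.5774, 0.4698, 0.4686], [-0.5774, 0.3356, -0.3114], [0.0000, 0.8054, -0.2736], [-0.5774, 0.1342, 0.7801]], R = [[5.1962, 1.1547, 1.1547], [0.0000, 4.9666, 0.3356], [0.0000, 0.0000, 4.6426]]

a_1 = (3, -3, 0, -3); ‖a_1‖ = 5.1962, so e_1 = (0.5774, -0.5774, 0.0000, -0.5774).
e_1·a_2 = 0.5774·3 + (-0.5774)·1 + 0.0000·4 + (-0.5774)·0 = 1.1547.
u_2 = a_2 − 1.1547·e_1 = (2.3333, 1.6667, 4.0000, 0.6667).
‖u_2‖ = 4.9666, so e_2 = (0.4698, 0.3356, 0.8054, 0.1342).
e_1·a_3 = 0.5774·3 + (-0.5774)·(-2) + 0.0000·(-1) + (-0.5774)·3 = 1.1547; e_2·a_3 = 0.4698·3 + 0.3356·(-2) + 0.8054·(-1) + 0.1342·3 = 0.3356.
u_3 = a_3 − 1.1547·e_1 − 0.3356·e_2 = (2.1757, -1.4459, -1.2703, 3.6216).
‖u_3‖ = 4.6426, so e_3 = (0.4686, -0.3114, -0.2736, 0.7801).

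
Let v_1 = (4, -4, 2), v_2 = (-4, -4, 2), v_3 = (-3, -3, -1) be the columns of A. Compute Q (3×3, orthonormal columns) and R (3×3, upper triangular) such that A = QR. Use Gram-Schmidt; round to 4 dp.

Q = [[0.6667, -0.7454, 0.0000], [-0.6667, -0.5963, -0.4472], [0.3333, 0.2981, -0.8944]], R = [[6.0000, 0.6667, -0.3333], [0.0000, 5.9628, 3.7268], [0.0000, 0.0000, 2.2361]]

e_1 = v_1/‖v_1‖ = (4, -4, 2)/6.0000 = (0.6667, -0.6667, 0.3333).
r_{12} = e_1·v_2 = 0.6667.
u_2 = v_2 − 0.6667·e_1 = (-4.4444, -3.5556, 1.7778).
‖u_2‖ = 5.9628, so e_2 = (-0.7454, -0.5963, 0.2981).
r_{13} = e_1·v_3 = -0.3333; r_{23} = e_2·v_3 = 3.7268.
u_3 = v_3 + 0.3333·e_1 − 3.7268·e_2 = (0.0000, -1.0000, -2.0000).
‖u_3‖ = 2.2361, so e_3 = (0.0000, -0.4472, -0.8944).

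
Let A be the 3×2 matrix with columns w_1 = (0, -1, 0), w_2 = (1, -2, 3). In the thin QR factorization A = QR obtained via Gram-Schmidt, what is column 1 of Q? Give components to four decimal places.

q_1 = (0.0000, -1.0000, 0.0000)

q_1 = w_1/‖w_1‖ = (0, -1, 0)/1.0000 = (0.0000, -1.0000, 0.0000).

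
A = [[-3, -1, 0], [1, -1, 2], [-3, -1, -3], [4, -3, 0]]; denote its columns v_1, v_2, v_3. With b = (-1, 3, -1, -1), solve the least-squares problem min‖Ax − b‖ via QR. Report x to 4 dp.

v_1 = (-3, 1, -3, 4); ‖v_1‖ = 5.9161, so q_1 = (-0.5071, 0.1690, -0.5071, 0.6761).
q_1·v_2 = (-0.5071)·(-1) + 0.1690·(-1) + (-0.5071)·(-1) + 0.6761·(-3) = -1.1832.
u_2 = v_2 + 1.1832·q_1 = (-1.6000, -0.8000, -1.6000, -2.2000).
‖u_2‖ = 3.2558, so q_2 = (-0.4914, -0.2457, -0.4914, -0.6757).
q_1·v_3 = (-0.5071)·0 + 0.1690·2 + (-0.5071)·(-3) + 0.6761·0 = 1.8593; q_2·v_3 = (-0.4914)·0 + (-0.2457)·2 + (-0.4914)·(-3) + (-0.6757)·0 = 0.9829.
u_3 = v_3 − 1.8593·q_1 − 0.9829·q_2 = (1.4259, 1.9272, -1.5741, -0.5930).
‖u_3‖ = 2.9286, so q_3 = (0.4869, 0.6581, -0.5375, -0.2025).
Qᵀb = (0.8452, 0.9214, 2.2273).
Back-substitute: x_3 = 2.2273/2.9286 = 0.7605.
x_2 = (0.9214 − 0.9829·0.7605)/3.2558 = 0.0534.
x_1 = (0.8452 + 1.1832·0.0534 − 1.8593·0.7605)/5.9161 = -0.0855.

x = (-0.0855, 0.0534, 0.7605)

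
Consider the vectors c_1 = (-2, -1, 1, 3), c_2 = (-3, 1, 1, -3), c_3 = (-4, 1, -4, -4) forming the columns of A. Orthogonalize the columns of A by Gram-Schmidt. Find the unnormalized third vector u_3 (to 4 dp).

u_3 = (-1.8351, -0.3918, -4.5876, 0.1753)

c_1 = (-2, -1, 1, 3); ‖c_1‖ = 3.8730, so e_1 = (-0.5164, -0.2582, 0.2582, 0.7746).
e_1·c_2 = (-0.5164)·(-3) + (-0.2582)·1 + 0.2582·1 + 0.7746·(-3) = -0.7746.
u_2 = c_2 + 0.7746·e_1 = (-3.4000, 0.8000, 1.2000, -2.4000).
‖u_2‖ = 4.4045, so e_2 = (-0.7719, 0.1816, 0.2724, -0.5449).
e_1·c_3 = (-0.5164)·(-4) + (-0.2582)·1 + 0.2582·(-4) + 0.7746·(-4) = -2.3238; e_2·c_3 = (-0.7719)·(-4) + 0.1816·1 + 0.2724·(-4) + (-0.5449)·(-4) = 4.3591.
u_3 = c_3 + 2.3238·e_1 − 4.3591·e_2 = (-1.8351, -0.3918, -4.5876, 0.1753).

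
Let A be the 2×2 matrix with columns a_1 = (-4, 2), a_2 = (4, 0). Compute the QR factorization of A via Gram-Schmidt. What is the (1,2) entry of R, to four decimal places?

r_{12} = -3.5777

a_1 = (-4, 2); ‖a_1‖ = 4.4721, so q_1 = (-0.8944, 0.4472).
r_{12} = q_1·a_2 = -3.5777.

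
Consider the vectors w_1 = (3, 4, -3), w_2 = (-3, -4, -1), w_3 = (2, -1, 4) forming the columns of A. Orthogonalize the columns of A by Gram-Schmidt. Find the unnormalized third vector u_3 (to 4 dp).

u_3 = (1.7600, -1.3200, 0.0000)

e_1 = w_1/‖w_1‖ = (3, 4, -3)/5.8310 = (0.5145, 0.6860, -0.5145).
r_{12} = e_1·w_2 = -3.7730.
u_2 = w_2 + 3.7730·e_1 = (-1.0588, -1.4118, -2.9412).
‖u_2‖ = 3.4300, so e_2 = (-0.3087, -0.4116, -0.8575).
r_{13} = e_1·w_3 = -1.7150; r_{23} = e_2·w_3 = -3.6358.
u_3 = w_3 + 1.7150·e_1 + 3.6358·e_2 = (1.7600, -1.3200, 0.0000).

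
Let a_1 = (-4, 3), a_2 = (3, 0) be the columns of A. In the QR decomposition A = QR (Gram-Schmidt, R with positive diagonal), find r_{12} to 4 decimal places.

r_{12} = -2.4000

a_1 = (-4, 3); ‖a_1‖ = 5.0000, so q_1 = (-0.8000, 0.6000).
r_{12} = q_1·a_2 = -2.4000.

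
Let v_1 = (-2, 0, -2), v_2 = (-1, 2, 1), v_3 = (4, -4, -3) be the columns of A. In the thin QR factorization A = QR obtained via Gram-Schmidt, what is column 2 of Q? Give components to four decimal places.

q_2 = (-0.4082, 0.8165, 0.4082)

v_1 = (-2, 0, -2); ‖v_1‖ = 2.8284, so q_1 = (-0.7071, 0.0000, -0.7071).
q_1·v_2 = (-0.7071)·(-1) + 0.0000·2 + (-0.7071)·1 = 0.0000.
u_2 = v_2 + 0.0000·q_1 = (-1.0000, 2.0000, 1.0000).
‖u_2‖ = 2.4495, so q_2 = (-0.4082, 0.8165, 0.4082).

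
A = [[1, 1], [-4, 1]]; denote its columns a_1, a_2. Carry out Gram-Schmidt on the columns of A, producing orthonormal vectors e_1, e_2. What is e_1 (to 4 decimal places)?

e_1 = (0.2425, -0.9701)

a_1 = (1, -4); ‖a_1‖ = 4.1231, so e_1 = (0.2425, -0.9701).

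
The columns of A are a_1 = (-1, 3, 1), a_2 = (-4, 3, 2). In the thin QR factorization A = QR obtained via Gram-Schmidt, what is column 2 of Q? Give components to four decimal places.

e_2 = (-0.9019, -0.3732, 0.2177)

e_1 = a_1/‖a_1‖ = (-1, 3, 1)/3.3166 = (-0.3015, 0.9045, 0.3015).
r_{12} = e_1·a_2 = 4.5227.
u_2 = a_2 − 4.5227·e_1 = (-2.6364, -1.0909, 0.6364).
‖u_2‖ = 2.9233, so e_2 = (-0.9019, -0.3732, 0.2177).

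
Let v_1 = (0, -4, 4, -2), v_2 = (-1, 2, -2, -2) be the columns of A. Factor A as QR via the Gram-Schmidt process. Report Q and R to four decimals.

Q = [[0.0000, -0.3333], [-0.6667, 0.2222], [0.6667, -0.2222], [-0.3333, -0.8889]], R = [[6.0000, -2.0000], [0.0000, 3.0000]]

e_1 = v_1/‖v_1‖ = (0, -4, 4, -2)/6.0000 = (0.0000, -0.6667, 0.6667, -0.3333).
r_{12} = e_1·v_2 = -2.0000.
u_2 = v_2 + 2.0000·e_1 = (-1.0000, 0.6667, -0.6667, -2.6667).
‖u_2‖ = 3.0000, so e_2 = (-0.3333, 0.2222, -0.2222, -0.8889).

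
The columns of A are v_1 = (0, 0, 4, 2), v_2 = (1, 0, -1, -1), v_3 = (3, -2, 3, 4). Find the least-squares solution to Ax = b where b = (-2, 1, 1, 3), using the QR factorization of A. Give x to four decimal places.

v_1 = (0, 0, 4, 2); ‖v_1‖ = 4.4721, so e_1 = (0.0000, 0.0000, 0.8944, 0.4472).
e_1·v_2 = 0.0000·1 + 0.0000·0 + 0.8944·(-1) + 0.4472·(-1) = -1.3416.
u_2 = v_2 + 1.3416·e_1 = (1.0000, 0.0000, 0.2000, -0.4000).
‖u_2‖ = 1.0954, so e_2 = (0.9129, 0.0000, 0.1826, -0.3651).
e_1·v_3 = 0.0000·3 + 0.0000·(-2) + 0.8944·3 + 0.4472·4 = 4.4721; e_2·v_3 = 0.9129·3 + 0.0000·(-2) + 0.1826·3 + (-0.3651)·4 = 1.8257.
u_3 = v_3 − 4.4721·e_1 − 1.8257·e_2 = (1.3333, -2.0000, -1.3333, 2.6667).
‖u_3‖ = 3.8297, so e_3 = (0.3482, -0.5222, -0.3482, 0.6963).
Qᵀb = (2.2361, -2.7386, 0.5222).
Back-substitute: x_3 = 0.5222/3.8297 = 0.1364.
x_2 = (-2.7386 − 1.8257·0.1364)/1.0954 = -2.7273.
x_1 = (2.2361 + 1.3416·(-2.7273) − 4.4721·0.1364)/4.4721 = -0.4545.

x = (-0.4545, -2.7273, 0.1364)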